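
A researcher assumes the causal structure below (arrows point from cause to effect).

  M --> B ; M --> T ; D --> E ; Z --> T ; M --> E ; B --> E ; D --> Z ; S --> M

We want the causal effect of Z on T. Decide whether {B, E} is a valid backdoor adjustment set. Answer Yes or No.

Backdoor paths from Z to T (paths whose first edge points into Z):
  P1: Z <- D -> E <- M -> T
  P2: Z <- D -> E <- B <- M -> T
Condition 1 (no descendant of Z in the set): holds — descendants of Z are {T}; none are in {B, E}.
Condition 2 (every backdoor path blocked by {B, E}):
  P1: open — collider(s) E are conditioned on (or have a conditioned descendant) and no non-collider on the path is in the set.
  P2: blocked at chain node B ∈ conditioning set.
{B, E} does not satisfy the backdoor criterion.

No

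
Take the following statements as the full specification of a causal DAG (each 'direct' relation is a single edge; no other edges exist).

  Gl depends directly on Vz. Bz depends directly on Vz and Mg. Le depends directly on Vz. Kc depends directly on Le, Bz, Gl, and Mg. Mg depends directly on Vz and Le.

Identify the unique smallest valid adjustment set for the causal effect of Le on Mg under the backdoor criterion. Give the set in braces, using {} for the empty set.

{Vz}

Variables eligible for adjustment (non-descendants of Le, excluding Le and Mg): {Gl, Vz}.
Backdoor paths from Le to Mg:
  P1: Le <- Vz -> Mg
  P2: Le <- Vz -> Bz <- Mg
  P3: Le <- Vz -> Bz -> Kc <- Mg
  P4: Le <- Vz -> Gl -> Kc <- Mg
  P5: Le <- Vz -> Gl -> Kc <- Bz <- Mg
The empty set is not sufficient: P1 (Le <- Vz -> Mg) has no collider blocking it and no conditioned non-collider, so it is open.
Try {Vz}:
  P1: blocked at fork node Vz ∈ conditioning set.
  P2: blocked at fork node Vz ∈ conditioning set.
  P3: blocked at fork node Vz ∈ conditioning set.
  P4: blocked at fork node Vz ∈ conditioning set.
  P5: blocked at fork node Vz ∈ conditioning set.
{Vz} contains no descendant of Le and blocks every backdoor path.
No other singleton works — e.g. {Gl} leaves P1 open — so {Vz} is the unique smallest valid adjustment set.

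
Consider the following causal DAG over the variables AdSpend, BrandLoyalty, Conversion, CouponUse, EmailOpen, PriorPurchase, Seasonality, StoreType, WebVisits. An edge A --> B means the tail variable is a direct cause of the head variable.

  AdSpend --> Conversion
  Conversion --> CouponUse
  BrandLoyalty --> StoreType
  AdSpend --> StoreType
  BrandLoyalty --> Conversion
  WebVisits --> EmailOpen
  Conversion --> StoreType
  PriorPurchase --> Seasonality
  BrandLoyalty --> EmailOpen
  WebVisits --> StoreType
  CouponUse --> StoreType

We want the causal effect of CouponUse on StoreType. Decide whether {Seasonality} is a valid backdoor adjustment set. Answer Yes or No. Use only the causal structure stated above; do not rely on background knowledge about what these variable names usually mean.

No

Backdoor paths from CouponUse to StoreType (paths whose first edge points into CouponUse):
  P1: CouponUse <- Conversion <- AdSpend -> StoreType
  P2: CouponUse <- Conversion <- BrandLoyalty -> EmailOpen <- WebVisits -> StoreType
  P3: CouponUse <- Conversion <- BrandLoyalty -> StoreType
  P4: CouponUse <- Conversion -> StoreType
Condition 1 (no descendant of CouponUse in the set): holds — descendants of CouponUse are {StoreType}; none are in {Seasonality}.
Condition 2 (every backdoor path blocked by {Seasonality}):
  P1: open — no interior node is in the conditioning set.
  P2: blocked at collider EmailOpen (neither it nor any descendant is in the conditioning set).
  P3: open — no interior node is in the conditioning set.
  P4: open — no interior node is in the conditioning set.
{Seasonality} does not satisfy the backdoor criterion.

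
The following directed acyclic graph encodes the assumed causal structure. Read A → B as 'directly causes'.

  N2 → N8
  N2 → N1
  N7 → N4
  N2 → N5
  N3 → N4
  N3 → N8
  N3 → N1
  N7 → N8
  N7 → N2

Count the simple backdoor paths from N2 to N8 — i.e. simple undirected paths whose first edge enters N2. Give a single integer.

A backdoor path from N2 to N8 is any simple undirected path whose first edge points into N2 (i.e. leaves N2 via a parent).
Parents of N2: {N7}.
Enumerating:
  P1: N2 <- N7 -> N4 <- N3 -> N8
  P2: N2 <- N7 -> N8
That exhausts the simple backdoor paths. Count: 2.

2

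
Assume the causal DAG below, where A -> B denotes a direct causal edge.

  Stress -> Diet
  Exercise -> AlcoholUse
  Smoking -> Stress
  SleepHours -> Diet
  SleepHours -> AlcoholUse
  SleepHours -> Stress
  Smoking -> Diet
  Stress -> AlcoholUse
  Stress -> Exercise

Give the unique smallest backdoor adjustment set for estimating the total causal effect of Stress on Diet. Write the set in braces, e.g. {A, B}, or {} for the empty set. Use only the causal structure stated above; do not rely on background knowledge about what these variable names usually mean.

{SleepHours, Smoking}

Variables eligible for adjustment (non-descendants of Stress, excluding Stress and Diet): {SleepHours, Smoking}.
Backdoor paths from Stress to Diet:
  P1: Stress <- SleepHours -> Diet
  P2: Stress <- Smoking -> Diet
The empty set is not sufficient: P1 (Stress <- SleepHours -> Diet) has no collider blocking it and no conditioned non-collider, so it is open.
Try {SleepHours, Smoking}:
  P1: blocked at fork node SleepHours ∈ conditioning set.
  P2: blocked at fork node Smoking ∈ conditioning set.
{SleepHours, Smoking} contains no descendant of Stress and blocks every backdoor path.
Every element of {SleepHours, Smoking} is needed (dropping SleepHours leaves P1 open; dropping Smoking leaves P2 open), so no proper subset is valid.
Among all size-2 subsets of the eligible variables, only {SleepHours, Smoking} blocks every backdoor path, so it is the unique smallest valid adjustment set.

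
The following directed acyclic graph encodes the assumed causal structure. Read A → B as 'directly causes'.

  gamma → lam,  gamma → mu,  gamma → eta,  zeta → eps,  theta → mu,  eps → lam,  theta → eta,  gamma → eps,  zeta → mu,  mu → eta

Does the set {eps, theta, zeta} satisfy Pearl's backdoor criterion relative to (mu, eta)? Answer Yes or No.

No

Backdoor paths from mu to eta (paths whose first edge points into mu):
  P1: mu <- theta -> eta
  P2: mu <- gamma -> eta
  P3: mu <- zeta -> eps <- gamma -> eta
  P4: mu <- zeta -> eps -> lam <- gamma -> eta
Condition 1 (no descendant of mu in the set): holds — descendants of mu are {eta}; none are in {eps, theta, zeta}.
Condition 2 (every backdoor path blocked by {eps, theta, zeta}):
  P1: blocked at fork node theta ∈ conditioning set.
  P2: open — no interior node is in the conditioning set.
  P3: blocked at fork node zeta ∈ conditioning set.
  P4: blocked at fork node zeta ∈ conditioning set.
{eps, theta, zeta} does not satisfy the backdoor criterion.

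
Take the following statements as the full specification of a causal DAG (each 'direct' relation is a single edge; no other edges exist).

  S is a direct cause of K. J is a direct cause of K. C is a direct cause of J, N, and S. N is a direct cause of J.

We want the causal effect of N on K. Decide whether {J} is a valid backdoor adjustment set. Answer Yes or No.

Backdoor paths from N to K (paths whose first edge points into N):
  P1: N <- C -> J -> K
  P2: N <- C -> S -> K
Condition 1 (no descendant of N in the set): FAILS — J is a descendant of N.
Condition 2 (every backdoor path blocked by {J}):
  P1: blocked at chain node J ∈ conditioning set.
  P2: open — no interior node is in the conditioning set.
{J} does not satisfy the backdoor criterion.

No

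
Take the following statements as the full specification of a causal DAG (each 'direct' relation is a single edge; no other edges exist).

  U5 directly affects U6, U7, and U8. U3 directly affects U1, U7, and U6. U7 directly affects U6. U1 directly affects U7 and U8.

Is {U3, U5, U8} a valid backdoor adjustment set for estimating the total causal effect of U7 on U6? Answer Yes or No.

Yes

Backdoor paths from U7 to U6 (paths whose first edge points into U7):
  P1: U7 <- U5 -> U6
  P2: U7 <- U5 -> U8 <- U1 <- U3 -> U6
  P3: U7 <- U3 -> U1 -> U8 <- U5 -> U6
  P4: U7 <- U3 -> U6
  P5: U7 <- U1 <- U3 -> U6
  P6: U7 <- U1 -> U8 <- U5 -> U6
Condition 1 (no descendant of U7 in the set): holds — descendants of U7 are {U6}; none are in {U3, U5, U8}.
Condition 2 (every backdoor path blocked by {U3, U5, U8}):
  P1: blocked at fork node U5 ∈ conditioning set.
  P2: blocked at fork node U5 ∈ conditioning set.
  P3: blocked at fork node U3 ∈ conditioning set.
  P4: blocked at fork node U3 ∈ conditioning set.
  P5: blocked at fork node U3 ∈ conditioning set.
  P6: blocked at fork node U5 ∈ conditioning set.
{U3, U5, U8} satisfies the backdoor criterion.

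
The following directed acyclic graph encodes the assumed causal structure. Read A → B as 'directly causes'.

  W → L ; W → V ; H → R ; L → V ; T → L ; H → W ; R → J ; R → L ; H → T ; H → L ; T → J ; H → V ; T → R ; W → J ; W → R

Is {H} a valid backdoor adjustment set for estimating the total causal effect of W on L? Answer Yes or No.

Yes

Backdoor paths from W to L (paths whose first edge points into W):
  P1: W <- H -> T -> R -> L
  P2: W <- H -> T -> J <- R -> L
  P3: W <- H -> T -> L
  P4: W <- H -> R <- T -> L
  P5: W <- H -> R -> J <- T -> L
  P6: W <- H -> R -> L
  P7: W <- H -> L
  P8: W <- H -> V <- L
Condition 1 (no descendant of W in the set): holds — descendants of W are {J, L, R, V}; none are in {H}.
Condition 2 (every backdoor path blocked by {H}):
  P1: blocked at fork node H ∈ conditioning set.
  P2: blocked at fork node H ∈ conditioning set.
  P3: blocked at fork node H ∈ conditioning set.
  P4: blocked at fork node H ∈ conditioning set.
  P5: blocked at fork node H ∈ conditioning set.
  P6: blocked at fork node H ∈ conditioning set.
  P7: blocked at fork node H ∈ conditioning set.
  P8: blocked at fork node H ∈ conditioning set.
{H} satisfies the backdoor criterion.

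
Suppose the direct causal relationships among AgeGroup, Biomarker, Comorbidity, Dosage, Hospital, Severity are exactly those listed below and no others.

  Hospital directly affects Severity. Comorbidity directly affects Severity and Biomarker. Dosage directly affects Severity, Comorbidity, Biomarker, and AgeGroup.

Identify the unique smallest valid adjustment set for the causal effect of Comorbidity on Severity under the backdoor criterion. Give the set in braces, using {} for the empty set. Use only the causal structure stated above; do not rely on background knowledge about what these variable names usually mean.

{Dosage}

Variables eligible for adjustment (non-descendants of Comorbidity, excluding Comorbidity and Severity): {AgeGroup, Dosage, Hospital}.
Backdoor paths from Comorbidity to Severity:
  P1: Comorbidity <- Dosage -> Severity
The empty set is not sufficient: P1 (Comorbidity <- Dosage -> Severity) has no collider blocking it and no conditioned non-collider, so it is open.
Try {Dosage}:
  P1: blocked at fork node Dosage ∈ conditioning set.
{Dosage} contains no descendant of Comorbidity and blocks every backdoor path.
No other singleton works — e.g. {AgeGroup} leaves P1 open — so {Dosage} is the unique smallest valid adjustment set.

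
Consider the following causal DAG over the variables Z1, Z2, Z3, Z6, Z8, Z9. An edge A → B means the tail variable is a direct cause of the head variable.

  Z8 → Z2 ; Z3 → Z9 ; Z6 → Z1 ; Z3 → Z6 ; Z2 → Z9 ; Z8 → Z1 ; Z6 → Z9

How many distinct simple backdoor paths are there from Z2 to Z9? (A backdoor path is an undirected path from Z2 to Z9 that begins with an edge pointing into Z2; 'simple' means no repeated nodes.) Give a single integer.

A backdoor path from Z2 to Z9 is any simple undirected path whose first edge points into Z2 (i.e. leaves Z2 via a parent).
Parents of Z2: {Z8}.
Enumerating:
  P1: Z2 <- Z8 -> Z1 <- Z6 <- Z3 -> Z9
  P2: Z2 <- Z8 -> Z1 <- Z6 -> Z9
That exhausts the simple backdoor paths. Count: 2.

2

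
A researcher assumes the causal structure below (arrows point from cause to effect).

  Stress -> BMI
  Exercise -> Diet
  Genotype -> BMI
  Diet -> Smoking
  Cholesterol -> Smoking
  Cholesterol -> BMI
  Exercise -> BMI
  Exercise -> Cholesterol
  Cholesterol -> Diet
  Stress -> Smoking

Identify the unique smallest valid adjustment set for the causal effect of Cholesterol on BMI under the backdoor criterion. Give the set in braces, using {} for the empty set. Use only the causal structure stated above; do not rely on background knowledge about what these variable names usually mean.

Variables eligible for adjustment (non-descendants of Cholesterol, excluding Cholesterol and BMI): {Exercise, Genotype, Stress}.
Backdoor paths from Cholesterol to BMI:
  P1: Cholesterol <- Exercise -> BMI
  P2: Cholesterol <- Exercise -> Diet -> Smoking <- Stress -> BMI
The empty set is not sufficient: P1 (Cholesterol <- Exercise -> BMI) has no collider blocking it and no conditioned non-collider, so it is open.
Try {Exercise}:
  P1: blocked at fork node Exercise ∈ conditioning set.
  P2: blocked at fork node Exercise ∈ conditioning set.
{Exercise} contains no descendant of Cholesterol and blocks every backdoor path.
No other singleton works — e.g. {Genotype} leaves P1 open — so {Exercise} is the unique smallest valid adjustment set.

{Exercise}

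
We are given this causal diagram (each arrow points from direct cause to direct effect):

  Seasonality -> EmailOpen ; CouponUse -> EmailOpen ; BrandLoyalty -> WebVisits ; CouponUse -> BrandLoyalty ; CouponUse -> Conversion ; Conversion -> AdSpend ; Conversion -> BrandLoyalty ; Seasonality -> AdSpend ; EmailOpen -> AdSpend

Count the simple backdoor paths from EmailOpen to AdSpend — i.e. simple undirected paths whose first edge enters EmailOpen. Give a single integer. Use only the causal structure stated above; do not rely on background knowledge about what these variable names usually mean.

A backdoor path from EmailOpen to AdSpend is any simple undirected path whose first edge points into EmailOpen (i.e. leaves EmailOpen via a parent).
Parents of EmailOpen: {CouponUse, Seasonality}.
Enumerating:
  P1: EmailOpen <- CouponUse -> Conversion -> AdSpend
  P2: EmailOpen <- CouponUse -> BrandLoyalty <- Conversion -> AdSpend
  P3: EmailOpen <- Seasonality -> AdSpend
That exhausts the simple backdoor paths. Count: 3.

3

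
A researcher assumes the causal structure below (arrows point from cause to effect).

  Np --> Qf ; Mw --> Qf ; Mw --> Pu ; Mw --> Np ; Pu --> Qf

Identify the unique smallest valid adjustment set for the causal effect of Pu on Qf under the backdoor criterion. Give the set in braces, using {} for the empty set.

Variables eligible for adjustment (non-descendants of Pu, excluding Pu and Qf): {Mw, Np}.
Backdoor paths from Pu to Qf:
  P1: Pu <- Mw -> Np -> Qf
  P2: Pu <- Mw -> Qf
The empty set is not sufficient: P1 (Pu <- Mw -> Np -> Qf) has no collider blocking it and no conditioned non-collider, so it is open.
Try {Mw}:
  P1: blocked at fork node Mw ∈ conditioning set.
  P2: blocked at fork node Mw ∈ conditioning set.
{Mw} contains no descendant of Pu and blocks every backdoor path.
No other singleton works — e.g. {Np} leaves P2 open — so {Mw} is the unique smallest valid adjustment set.

{Mw}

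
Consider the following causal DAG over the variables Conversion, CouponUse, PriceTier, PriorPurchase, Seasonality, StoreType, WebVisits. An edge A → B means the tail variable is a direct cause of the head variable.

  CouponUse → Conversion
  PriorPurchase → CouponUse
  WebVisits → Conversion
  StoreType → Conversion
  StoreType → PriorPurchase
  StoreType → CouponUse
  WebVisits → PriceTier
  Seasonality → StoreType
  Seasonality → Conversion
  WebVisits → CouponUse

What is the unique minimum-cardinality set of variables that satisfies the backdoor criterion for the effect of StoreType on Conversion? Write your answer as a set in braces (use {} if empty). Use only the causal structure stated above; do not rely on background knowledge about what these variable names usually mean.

{Seasonality}

Variables eligible for adjustment (non-descendants of StoreType, excluding StoreType and Conversion): {PriceTier, Seasonality, WebVisits}.
Backdoor paths from StoreType to Conversion:
  P1: StoreType <- Seasonality -> Conversion
The empty set is not sufficient: P1 (StoreType <- Seasonality -> Conversion) has no collider blocking it and no conditioned non-collider, so it is open.
Try {Seasonality}:
  P1: blocked at fork node Seasonality ∈ conditioning set.
{Seasonality} contains no descendant of StoreType and blocks every backdoor path.
No other singleton works — e.g. {WebVisits} leaves P1 open — so {Seasonality} is the unique smallest valid adjustment set.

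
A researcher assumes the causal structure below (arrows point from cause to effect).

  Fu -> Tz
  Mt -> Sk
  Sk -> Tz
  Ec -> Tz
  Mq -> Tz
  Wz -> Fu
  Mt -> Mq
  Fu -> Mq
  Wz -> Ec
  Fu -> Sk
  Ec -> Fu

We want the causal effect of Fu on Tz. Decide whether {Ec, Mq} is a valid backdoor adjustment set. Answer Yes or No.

No

Backdoor paths from Fu to Tz (paths whose first edge points into Fu):
  P1: Fu <- Wz -> Ec -> Tz
  P2: Fu <- Ec -> Tz
Condition 1 (no descendant of Fu in the set): FAILS — Mq is a descendant of Fu.
Condition 2 (every backdoor path blocked by {Ec, Mq}):
  P1: blocked at chain node Ec ∈ conditioning set.
  P2: blocked at fork node Ec ∈ conditioning set.
{Ec, Mq} does not satisfy the backdoor criterion.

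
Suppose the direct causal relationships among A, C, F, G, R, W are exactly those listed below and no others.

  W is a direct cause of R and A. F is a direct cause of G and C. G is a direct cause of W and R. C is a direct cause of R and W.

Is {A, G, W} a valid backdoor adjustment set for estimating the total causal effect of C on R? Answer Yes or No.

Backdoor paths from C to R (paths whose first edge points into C):
  P1: C <- F -> G -> W -> R
  P2: C <- F -> G -> R
Condition 1 (no descendant of C in the set): FAILS — A and W are descendants of C.
Condition 2 (every backdoor path blocked by {A, G, W}):
  P1: blocked at chain node G ∈ conditioning set.
  P2: blocked at chain node G ∈ conditioning set.
{A, G, W} does not satisfy the backdoor criterion.

No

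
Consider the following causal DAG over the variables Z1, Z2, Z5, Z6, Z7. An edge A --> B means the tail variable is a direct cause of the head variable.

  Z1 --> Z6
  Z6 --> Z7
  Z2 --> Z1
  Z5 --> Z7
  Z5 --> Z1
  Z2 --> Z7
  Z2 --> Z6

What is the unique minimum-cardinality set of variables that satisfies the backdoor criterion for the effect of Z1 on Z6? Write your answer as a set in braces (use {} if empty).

Variables eligible for adjustment (non-descendants of Z1, excluding Z1 and Z6): {Z2, Z5}.
Backdoor paths from Z1 to Z6:
  P1: Z1 <- Z2 -> Z6
  P2: Z1 <- Z2 -> Z7 <- Z6
  P3: Z1 <- Z5 -> Z7 <- Z2 -> Z6
  P4: Z1 <- Z5 -> Z7 <- Z6
The empty set is not sufficient: P1 (Z1 <- Z2 -> Z6) has no collider blocking it and no conditioned non-collider, so it is open.
Try {Z2}:
  P1: blocked at fork node Z2 ∈ conditioning set.
  P2: blocked at fork node Z2 ∈ conditioning set.
  P3: blocked at collider Z7 (neither it nor any descendant is in the conditioning set).
  P4: blocked at collider Z7 (neither it nor any descendant is in the conditioning set).
{Z2} contains no descendant of Z1 and blocks every backdoor path.
No other singleton works — e.g. {Z5} leaves P1 open — so {Z2} is the unique smallest valid adjustment set.

{Z2}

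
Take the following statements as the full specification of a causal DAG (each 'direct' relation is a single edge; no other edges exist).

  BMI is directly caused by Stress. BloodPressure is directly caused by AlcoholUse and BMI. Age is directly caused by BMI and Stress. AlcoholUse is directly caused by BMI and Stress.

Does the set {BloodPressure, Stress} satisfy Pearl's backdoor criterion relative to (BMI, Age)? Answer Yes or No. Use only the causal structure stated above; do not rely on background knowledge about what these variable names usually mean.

Backdoor paths from BMI to Age (paths whose first edge points into BMI):
  P1: BMI <- Stress -> Age
Condition 1 (no descendant of BMI in the set): FAILS — BloodPressure is a descendant of BMI.
Condition 2 (every backdoor path blocked by {BloodPressure, Stress}):
  P1: blocked at fork node Stress ∈ conditioning set.
{BloodPressure, Stress} does not satisfy the backdoor criterion.

No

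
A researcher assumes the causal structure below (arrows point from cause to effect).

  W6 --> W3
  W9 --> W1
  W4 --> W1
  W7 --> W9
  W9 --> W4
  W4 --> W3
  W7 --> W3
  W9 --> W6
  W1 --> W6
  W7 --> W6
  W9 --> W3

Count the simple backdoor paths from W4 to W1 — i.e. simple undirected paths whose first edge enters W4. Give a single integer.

6

A backdoor path from W4 to W1 is any simple undirected path whose first edge points into W4 (i.e. leaves W4 via a parent).
Parents of W4: {W9}.
Enumerating:
  P1: W4 <- W9 <- W7 -> W6 <- W1
  P2: W4 <- W9 <- W7 -> W3 <- W6 <- W1
  P3: W4 <- W9 -> W1
  P4: W4 <- W9 -> W6 <- W1
  P5: W4 <- W9 -> W3 <- W7 -> W6 <- W1
  P6: W4 <- W9 -> W3 <- W6 <- W1
That exhausts the simple backdoor paths. Count: 6.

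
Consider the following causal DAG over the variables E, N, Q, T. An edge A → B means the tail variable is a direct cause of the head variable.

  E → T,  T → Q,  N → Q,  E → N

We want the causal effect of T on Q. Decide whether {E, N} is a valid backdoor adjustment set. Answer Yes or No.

Backdoor paths from T to Q (paths whose first edge points into T):
  P1: T <- E -> N -> Q
Condition 1 (no descendant of T in the set): holds — descendants of T are {Q}; none are in {E, N}.
Condition 2 (every backdoor path blocked by {E, N}):
  P1: blocked at fork node E ∈ conditioning set.
{E, N} satisfies the backdoor criterion.

Yes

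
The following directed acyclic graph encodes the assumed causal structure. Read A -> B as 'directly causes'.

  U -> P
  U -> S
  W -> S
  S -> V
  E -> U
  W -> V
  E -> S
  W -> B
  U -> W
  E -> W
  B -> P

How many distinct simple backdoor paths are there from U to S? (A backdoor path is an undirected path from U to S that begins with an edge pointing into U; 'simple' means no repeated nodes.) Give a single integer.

3

A backdoor path from U to S is any simple undirected path whose first edge points into U (i.e. leaves U via a parent).
Parents of U: {E}.
Enumerating:
  P1: U <- E -> W -> S
  P2: U <- E -> W -> V <- S
  P3: U <- E -> S
That exhausts the simple backdoor paths. Count: 3.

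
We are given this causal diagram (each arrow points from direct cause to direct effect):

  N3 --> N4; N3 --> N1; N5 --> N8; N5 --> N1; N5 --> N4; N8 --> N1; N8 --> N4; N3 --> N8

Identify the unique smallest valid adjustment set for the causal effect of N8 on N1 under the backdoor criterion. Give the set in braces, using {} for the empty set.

Variables eligible for adjustment (non-descendants of N8, excluding N8 and N1): {N3, N5}.
Backdoor paths from N8 to N1:
  P1: N8 <- N3 -> N1
  P2: N8 <- N3 -> N4 <- N5 -> N1
  P3: N8 <- N5 -> N1
  P4: N8 <- N5 -> N4 <- N3 -> N1
The empty set is not sufficient: P1 (N8 <- N3 -> N1) has no collider blocking it and no conditioned non-collider, so it is open.
Try {N3, N5}:
  P1: blocked at fork node N3 ∈ conditioning set.
  P2: blocked at fork node N3 ∈ conditioning set.
  P3: blocked at fork node N5 ∈ conditioning set.
  P4: blocked at fork node N5 ∈ conditioning set.
{N3, N5} contains no descendant of N8 and blocks every backdoor path.
Every element of {N3, N5} is needed (dropping N3 leaves P1 open; dropping N5 leaves P3 open), so no proper subset is valid.
Among all size-2 subsets of the eligible variables, only {N3, N5} blocks every backdoor path, so it is the unique smallest valid adjustment set.

{N3, N5}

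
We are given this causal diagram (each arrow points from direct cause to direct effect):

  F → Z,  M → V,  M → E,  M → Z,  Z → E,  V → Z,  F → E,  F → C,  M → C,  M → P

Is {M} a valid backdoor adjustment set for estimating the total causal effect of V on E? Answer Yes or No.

Backdoor paths from V to E (paths whose first edge points into V):
  P1: V <- M -> Z <- F -> E
  P2: V <- M -> Z -> E
  P3: V <- M -> E
  P4: V <- M -> C <- F -> Z -> E
  P5: V <- M -> C <- F -> E
Condition 1 (no descendant of V in the set): holds — descendants of V are {E, Z}; none are in {M}.
Condition 2 (every backdoor path blocked by {M}):
  P1: blocked at fork node M ∈ conditioning set.
  P2: blocked at fork node M ∈ conditioning set.
  P3: blocked at fork node M ∈ conditioning set.
  P4: blocked at fork node M ∈ conditioning set.
  P5: blocked at fork node M ∈ conditioning set.
{M} satisfies the backdoor criterion.

Yes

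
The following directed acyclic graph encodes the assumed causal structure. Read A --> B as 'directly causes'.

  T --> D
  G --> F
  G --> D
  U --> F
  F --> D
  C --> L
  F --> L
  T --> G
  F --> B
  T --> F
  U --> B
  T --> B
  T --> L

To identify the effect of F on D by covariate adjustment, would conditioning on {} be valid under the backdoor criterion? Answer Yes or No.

Backdoor paths from F to D (paths whose first edge points into F):
  P1: F <- U -> B <- T -> G -> D
  P2: F <- U -> B <- T -> D
  P3: F <- T -> G -> D
  P4: F <- T -> D
  P5: F <- G <- T -> D
  P6: F <- G -> D
Condition 1 (no descendant of F in the set): holds — descendants of F are {B, D, L}; none are in {}.
Condition 2 (every backdoor path blocked by {}):
  P1: blocked at collider B (neither it nor any descendant is in the conditioning set).
  P2: blocked at collider B (neither it nor any descendant is in the conditioning set).
  P3: open — no interior node is in the conditioning set.
  P4: open — no interior node is in the conditioning set.
  P5: open — no interior node is in the conditioning set.
  P6: open — no interior node is in the conditioning set.
{} does not satisfy the backdoor criterion.

No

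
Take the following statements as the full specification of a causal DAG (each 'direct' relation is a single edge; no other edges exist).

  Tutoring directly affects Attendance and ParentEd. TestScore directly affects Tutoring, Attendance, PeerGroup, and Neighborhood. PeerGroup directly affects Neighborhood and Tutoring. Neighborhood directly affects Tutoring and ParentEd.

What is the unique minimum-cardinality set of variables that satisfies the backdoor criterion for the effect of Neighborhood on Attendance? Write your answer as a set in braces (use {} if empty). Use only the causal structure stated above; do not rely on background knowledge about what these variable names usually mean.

{PeerGroup, TestScore}

Variables eligible for adjustment (non-descendants of Neighborhood, excluding Neighborhood and Attendance): {PeerGroup, TestScore}.
Backdoor paths from Neighborhood to Attendance:
  P1: Neighborhood <- TestScore -> PeerGroup -> Tutoring -> Attendance
  P2: Neighborhood <- TestScore -> Tutoring -> Attendance
  P3: Neighborhood <- TestScore -> Attendance
  P4: Neighborhood <- PeerGroup <- TestScore -> Tutoring -> Attendance
  P5: Neighborhood <- PeerGroup <- TestScore -> Attendance
  P6: Neighborhood <- PeerGroup -> Tutoring <- TestScore -> Attendance
  P7: Neighborhood <- PeerGroup -> Tutoring -> Attendance
The empty set is not sufficient: P1 (Neighborhood <- TestScore -> PeerGroup -> Tutoring -> Attendance) has no collider blocking it and no conditioned non-collider, so it is open.
Try {PeerGroup, TestScore}:
  P1: blocked at fork node TestScore ∈ conditioning set.
  P2: blocked at fork node TestScore ∈ conditioning set.
  P3: blocked at fork node TestScore ∈ conditioning set.
  P4: blocked at chain node PeerGroup ∈ conditioning set.
  P5: blocked at chain node PeerGroup ∈ conditioning set.
  P6: blocked at fork node PeerGroup ∈ conditioning set.
  P7: blocked at fork node PeerGroup ∈ conditioning set.
{PeerGroup, TestScore} contains no descendant of Neighborhood and blocks every backdoor path.
Every element of {PeerGroup, TestScore} is needed (dropping PeerGroup leaves P7 open; dropping TestScore leaves P2 open), so no proper subset is valid.
Among all size-2 subsets of the eligible variables, only {PeerGroup, TestScore} blocks every backdoor path, so it is the unique smallest valid adjustment set.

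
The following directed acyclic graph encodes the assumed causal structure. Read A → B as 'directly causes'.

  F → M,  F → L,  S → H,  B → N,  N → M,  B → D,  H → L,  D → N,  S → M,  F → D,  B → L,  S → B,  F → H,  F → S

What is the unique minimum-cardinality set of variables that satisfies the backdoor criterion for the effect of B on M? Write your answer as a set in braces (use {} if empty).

{S}

Variables eligible for adjustment (non-descendants of B, excluding B and M): {F, H, S}.
Backdoor paths from B to M:
  P1: B <- S <- F -> D -> N -> M
  P2: B <- S <- F -> M
  P3: B <- S -> H <- F -> D -> N -> M
  P4: B <- S -> H <- F -> M
  P5: B <- S -> H -> L <- F -> D -> N -> M
  P6: B <- S -> H -> L <- F -> M
  P7: B <- S -> M
The empty set is not sufficient: P1 (B <- S <- F -> D -> N -> M) has no collider blocking it and no conditioned non-collider, so it is open.
Try {S}:
  P1: blocked at chain node S ∈ conditioning set.
  P2: blocked at chain node S ∈ conditioning set.
  P3: blocked at fork node S ∈ conditioning set.
  P4: blocked at fork node S ∈ conditioning set.
  P5: blocked at fork node S ∈ conditioning set.
  P6: blocked at fork node S ∈ conditioning set.
  P7: blocked at fork node S ∈ conditioning set.
{S} contains no descendant of B and blocks every backdoor path.
No other singleton works — e.g. {F} leaves P7 open — so {S} is the unique smallest valid adjustment set.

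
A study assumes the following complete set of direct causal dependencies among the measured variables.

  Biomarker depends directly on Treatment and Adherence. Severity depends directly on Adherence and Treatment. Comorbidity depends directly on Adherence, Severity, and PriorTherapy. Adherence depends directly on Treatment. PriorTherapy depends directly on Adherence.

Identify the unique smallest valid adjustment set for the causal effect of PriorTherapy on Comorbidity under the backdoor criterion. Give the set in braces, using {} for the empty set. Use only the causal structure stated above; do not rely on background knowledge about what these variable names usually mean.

{Adherence}

Variables eligible for adjustment (non-descendants of PriorTherapy, excluding PriorTherapy and Comorbidity): {Adherence, Biomarker, Severity, Treatment}.
Backdoor paths from PriorTherapy to Comorbidity:
  P1: PriorTherapy <- Adherence <- Treatment -> Severity -> Comorbidity
  P2: PriorTherapy <- Adherence -> Biomarker <- Treatment -> Severity -> Comorbidity
  P3: PriorTherapy <- Adherence -> Severity -> Comorbidity
  P4: PriorTherapy <- Adherence -> Comorbidity
The empty set is not sufficient: P1 (PriorTherapy <- Adherence <- Treatment -> Severity -> Comorbidity) has no collider blocking it and no conditioned non-collider, so it is open.
Try {Adherence}:
  P1: blocked at chain node Adherence ∈ conditioning set.
  P2: blocked at fork node Adherence ∈ conditioning set.
  P3: blocked at fork node Adherence ∈ conditioning set.
  P4: blocked at fork node Adherence ∈ conditioning set.
{Adherence} contains no descendant of PriorTherapy and blocks every backdoor path.
No other singleton works — e.g. {Treatment} leaves P3 open — so {Adherence} is the unique smallest valid adjustment set.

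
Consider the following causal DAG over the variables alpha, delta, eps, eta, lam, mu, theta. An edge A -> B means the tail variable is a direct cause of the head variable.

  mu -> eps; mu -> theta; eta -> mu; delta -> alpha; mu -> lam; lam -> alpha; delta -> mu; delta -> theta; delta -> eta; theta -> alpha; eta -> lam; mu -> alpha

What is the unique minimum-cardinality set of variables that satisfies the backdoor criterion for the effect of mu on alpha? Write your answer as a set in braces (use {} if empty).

Variables eligible for adjustment (non-descendants of mu, excluding mu and alpha): {delta, eta}.
Backdoor paths from mu to alpha:
  P1: mu <- delta -> eta -> lam -> alpha
  P2: mu <- delta -> theta -> alpha
  P3: mu <- delta -> alpha
  P4: mu <- eta <- delta -> theta -> alpha
  P5: mu <- eta <- delta -> alpha
  P6: mu <- eta -> lam -> alpha
The empty set is not sufficient: P1 (mu <- delta -> eta -> lam -> alpha) has no collider blocking it and no conditioned non-collider, so it is open.
Try {delta, eta}:
  P1: blocked at fork node delta ∈ conditioning set.
  P2: blocked at fork node delta ∈ conditioning set.
  P3: blocked at fork node delta ∈ conditioning set.
  P4: blocked at chain node eta ∈ conditioning set.
  P5: blocked at chain node eta ∈ conditioning set.
  P6: blocked at fork node eta ∈ conditioning set.
{delta, eta} contains no descendant of mu and blocks every backdoor path.
Every element of {delta, eta} is needed (dropping delta leaves P2 open; dropping eta leaves P6 open), so no proper subset is valid.
Among all size-2 subsets of the eligible variables, only {delta, eta} blocks every backdoor path, so it is the unique smallest valid adjustment set.

{delta, eta}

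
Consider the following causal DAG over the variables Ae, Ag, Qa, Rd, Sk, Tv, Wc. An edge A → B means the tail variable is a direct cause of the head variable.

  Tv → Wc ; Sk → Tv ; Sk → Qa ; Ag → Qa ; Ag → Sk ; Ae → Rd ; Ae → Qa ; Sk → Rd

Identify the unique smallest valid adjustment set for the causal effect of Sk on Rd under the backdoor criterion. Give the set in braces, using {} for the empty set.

Variables eligible for adjustment (non-descendants of Sk, excluding Sk and Rd): {Ae, Ag}.
Backdoor paths from Sk to Rd:
  P1: Sk <- Ag -> Qa <- Ae -> Rd
Each backdoor path contains an unconditioned collider, so every path is already blocked with the empty conditioning set:
  P1: blocked at collider Qa (neither it nor any descendant is in the conditioning set).
The empty set is therefore the unique smallest valid set.

{}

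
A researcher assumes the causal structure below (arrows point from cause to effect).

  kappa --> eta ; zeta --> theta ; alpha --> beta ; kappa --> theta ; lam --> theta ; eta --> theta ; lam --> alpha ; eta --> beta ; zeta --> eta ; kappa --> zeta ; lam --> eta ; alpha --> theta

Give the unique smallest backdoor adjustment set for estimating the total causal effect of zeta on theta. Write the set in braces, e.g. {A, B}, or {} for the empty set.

Variables eligible for adjustment (non-descendants of zeta, excluding zeta and theta): {alpha, kappa, lam}.
Backdoor paths from zeta to theta:
  P1: zeta <- kappa -> eta <- lam -> alpha -> theta
  P2: zeta <- kappa -> eta <- lam -> theta
  P3: zeta <- kappa -> eta -> theta
  P4: zeta <- kappa -> eta -> beta <- alpha <- lam -> theta
  P5: zeta <- kappa -> eta -> beta <- alpha -> theta
  P6: zeta <- kappa -> theta
The empty set is not sufficient: P3 (zeta <- kappa -> eta -> theta) has no collider blocking it and no conditioned non-collider, so it is open.
Try {kappa}:
  P1: blocked at fork node kappa ∈ conditioning set.
  P2: blocked at fork node kappa ∈ conditioning set.
  P3: blocked at fork node kappa ∈ conditioning set.
  P4: blocked at fork node kappa ∈ conditioning set.
  P5: blocked at fork node kappa ∈ conditioning set.
  P6: blocked at fork node kappa ∈ conditioning set.
{kappa} contains no descendant of zeta and blocks every backdoor path.
No other singleton works — e.g. {lam} leaves P3 open — so {kappa} is the unique smallest valid adjustment set.

{kappa}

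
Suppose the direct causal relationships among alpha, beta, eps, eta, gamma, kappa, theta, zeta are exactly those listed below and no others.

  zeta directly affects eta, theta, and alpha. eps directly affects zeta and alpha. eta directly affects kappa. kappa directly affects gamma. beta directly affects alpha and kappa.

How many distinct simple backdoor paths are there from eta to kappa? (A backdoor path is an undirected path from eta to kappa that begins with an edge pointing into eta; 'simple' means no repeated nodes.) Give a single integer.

2

A backdoor path from eta to kappa is any simple undirected path whose first edge points into eta (i.e. leaves eta via a parent).
Parents of eta: {zeta}.
Enumerating:
  P1: eta <- zeta <- eps -> alpha <- beta -> kappa
  P2: eta <- zeta -> alpha <- beta -> kappa
That exhausts the simple backdoor paths. Count: 2.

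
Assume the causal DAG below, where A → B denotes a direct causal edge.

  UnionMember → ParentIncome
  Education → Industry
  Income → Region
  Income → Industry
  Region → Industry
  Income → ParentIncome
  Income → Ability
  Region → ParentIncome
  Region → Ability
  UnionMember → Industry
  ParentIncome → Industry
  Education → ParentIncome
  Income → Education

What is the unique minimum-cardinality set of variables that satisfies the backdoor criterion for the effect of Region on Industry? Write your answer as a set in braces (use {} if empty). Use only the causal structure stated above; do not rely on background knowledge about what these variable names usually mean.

Variables eligible for adjustment (non-descendants of Region, excluding Region and Industry): {Education, Income, UnionMember}.
Backdoor paths from Region to Industry:
  P1: Region <- Income -> Education -> ParentIncome <- UnionMember -> Industry
  P2: Region <- Income -> Education -> ParentIncome -> Industry
  P3: Region <- Income -> Education -> Industry
  P4: Region <- Income -> ParentIncome <- UnionMember -> Industry
  P5: Region <- Income -> ParentIncome <- Education -> Industry
  P6: Region <- Income -> ParentIncome -> Industry
  P7: Region <- Income -> Industry
The empty set is not sufficient: P2 (Region <- Income -> Education -> ParentIncome -> Industry) has no collider blocking it and no conditioned non-collider, so it is open.
Try {Income}:
  P1: blocked at fork node Income ∈ conditioning set.
  P2: blocked at fork node Income ∈ conditioning set.
  P3: blocked at fork node Income ∈ conditioning set.
  P4: blocked at fork node Income ∈ conditioning set.
  P5: blocked at fork node Income ∈ conditioning set.
  P6: blocked at fork node Income ∈ conditioning set.
  P7: blocked at fork node Income ∈ conditioning set.
{Income} contains no descendant of Region and blocks every backdoor path.
No other singleton works — e.g. {UnionMember} leaves P2 open — so {Income} is the unique smallest valid adjustment set.

{Income}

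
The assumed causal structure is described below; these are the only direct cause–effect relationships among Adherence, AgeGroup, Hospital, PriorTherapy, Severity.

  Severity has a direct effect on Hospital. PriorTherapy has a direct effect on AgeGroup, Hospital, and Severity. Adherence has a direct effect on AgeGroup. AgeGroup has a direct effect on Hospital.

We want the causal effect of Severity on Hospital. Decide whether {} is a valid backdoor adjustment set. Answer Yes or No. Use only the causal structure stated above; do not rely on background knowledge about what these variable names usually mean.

Backdoor paths from Severity to Hospital (paths whose first edge points into Severity):
  P1: Severity <- PriorTherapy -> AgeGroup -> Hospital
  P2: Severity <- PriorTherapy -> Hospital
Condition 1 (no descendant of Severity in the set): holds — descendants of Severity are {Hospital}; none are in {}.
Condition 2 (every backdoor path blocked by {}):
  P1: open — no interior node is in the conditioning set.
  P2: open — no interior node is in the conditioning set.
{} does not satisfy the backdoor criterion.

No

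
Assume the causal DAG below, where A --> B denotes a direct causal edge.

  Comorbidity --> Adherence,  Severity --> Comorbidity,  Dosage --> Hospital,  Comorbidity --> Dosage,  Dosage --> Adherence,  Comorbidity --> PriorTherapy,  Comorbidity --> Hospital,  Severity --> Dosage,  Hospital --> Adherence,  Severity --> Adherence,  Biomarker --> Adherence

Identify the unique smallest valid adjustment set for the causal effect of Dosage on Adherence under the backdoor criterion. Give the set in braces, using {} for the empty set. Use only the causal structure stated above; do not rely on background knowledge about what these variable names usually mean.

Variables eligible for adjustment (non-descendants of Dosage, excluding Dosage and Adherence): {Biomarker, Comorbidity, PriorTherapy, Severity}.
Backdoor paths from Dosage to Adherence:
  P1: Dosage <- Severity -> Comorbidity -> Hospital -> Adherence
  P2: Dosage <- Severity -> Comorbidity -> Adherence
  P3: Dosage <- Severity -> Adherence
  P4: Dosage <- Comorbidity <- Severity -> Adherence
  P5: Dosage <- Comorbidity -> Hospital -> Adherence
  P6: Dosage <- Comorbidity -> Adherence
The empty set is not sufficient: P1 (Dosage <- Severity -> Comorbidity -> Hospital -> Adherence) has no collider blocking it and no conditioned non-collider, so it is open.
Try {Comorbidity, Severity}:
  P1: blocked at fork node Severity ∈ conditioning set.
  P2: blocked at fork node Severity ∈ conditioning set.
  P3: blocked at fork node Severity ∈ conditioning set.
  P4: blocked at chain node Comorbidity ∈ conditioning set.
  P5: blocked at fork node Comorbidity ∈ conditioning set.
  P6: blocked at fork node Comorbidity ∈ conditioning set.
{Comorbidity, Severity} contains no descendant of Dosage and blocks every backdoor path.
Every element of {Comorbidity, Severity} is needed (dropping Comorbidity leaves P5 open; dropping Severity leaves P3 open), so no proper subset is valid.
Among all size-2 subsets of the eligible variables, only {Comorbidity, Severity} blocks every backdoor path, so it is the unique smallest valid adjustment set.

{Comorbidity, Severity}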